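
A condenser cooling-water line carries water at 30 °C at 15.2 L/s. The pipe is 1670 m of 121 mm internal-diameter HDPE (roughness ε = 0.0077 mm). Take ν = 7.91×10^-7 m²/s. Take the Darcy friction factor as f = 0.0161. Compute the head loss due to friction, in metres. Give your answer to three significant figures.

V = 4Q/(πD²) = 4·0.0152/(π·0.121²) = 1.322 m/s
h_f = f(L/D)V²/(2g) = 0.01610·(1670/0.121)·1.322²/(2·9.81) = 19.79 m

h_f ≈ 19.8 m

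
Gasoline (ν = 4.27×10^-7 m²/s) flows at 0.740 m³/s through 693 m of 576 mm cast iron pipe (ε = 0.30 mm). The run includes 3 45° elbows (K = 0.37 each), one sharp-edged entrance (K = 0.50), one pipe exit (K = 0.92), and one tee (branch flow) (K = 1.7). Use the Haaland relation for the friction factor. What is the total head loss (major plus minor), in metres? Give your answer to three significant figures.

H_L ≈ 10.1 m

V = 4Q/(πD²) = 2.840 m/s; V²/2g = 0.4111 m
Re = 3.83×10^6, ε/D = 5.21×10^-4 → f = 0.01700 (Haaland)
Major: h_f = f(L/D)·V²/2g = 0.01700·1203·0.4111 = 8.408 m
Minor: ΣK = 4.23; h_m = ΣK·V²/2g = 1.739 m
Total H_L = 8.408 + 1.739 = 10.15 m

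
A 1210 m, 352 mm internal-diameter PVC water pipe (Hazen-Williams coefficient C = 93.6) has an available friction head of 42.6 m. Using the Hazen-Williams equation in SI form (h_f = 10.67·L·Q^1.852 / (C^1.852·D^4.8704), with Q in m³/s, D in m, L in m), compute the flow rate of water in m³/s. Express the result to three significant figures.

Rearranging: Q = [h_f·C^1.852·D^4.8704 / (10.67·L)]^(1/1.852)
Q = [42.6·93.6^1.852·0.352^4.8704 / (10.67·1210)]^0.540 = 0.2747 m³/s

Q ≈ 0.275 m³/s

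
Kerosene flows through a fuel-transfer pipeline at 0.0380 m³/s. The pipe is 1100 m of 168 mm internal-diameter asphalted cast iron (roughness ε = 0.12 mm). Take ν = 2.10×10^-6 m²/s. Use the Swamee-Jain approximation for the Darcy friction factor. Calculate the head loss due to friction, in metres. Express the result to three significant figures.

h_f ≈ 20.2 m

V = 4Q/(πD²) = 4·0.0380/(π·0.168²) = 1.714 m/s
Re = VD/ν = 1.714·0.168/2.10×10^-6 = 1.37×10^5 → turbulent
ε/D = 0.12/168 = 7.14×10^-4
Swamee-Jain: f = 0.02062
h_f = f(L/D)V²/(2g) = 0.02062·(1100/0.168)·1.714²/(2·9.81) = 20.22 m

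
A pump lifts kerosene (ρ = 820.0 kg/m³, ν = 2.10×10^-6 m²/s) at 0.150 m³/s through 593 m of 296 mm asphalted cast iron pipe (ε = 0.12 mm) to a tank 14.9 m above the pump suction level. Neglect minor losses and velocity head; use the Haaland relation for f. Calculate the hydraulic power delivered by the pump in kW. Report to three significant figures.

P_hyd ≈ 28.2 kW

V = 4Q/(πD²) = 2.180 m/s; Re = 3.07×10^5; ε/D = 4.05×10^-4; f = 0.01747
h_f = f(L/D)V²/2g = 8.476 m
Total head H = z + h_f = 14.9 + 8.476 = 23.38 m
P_hyd = ρgQH = 820.0·9.81·0.150·23.38 = 28.21 kW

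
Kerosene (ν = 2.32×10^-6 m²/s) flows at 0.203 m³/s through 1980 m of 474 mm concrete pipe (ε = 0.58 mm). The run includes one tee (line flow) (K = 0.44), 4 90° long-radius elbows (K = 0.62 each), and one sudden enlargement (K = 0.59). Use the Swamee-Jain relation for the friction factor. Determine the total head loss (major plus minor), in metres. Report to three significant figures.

H_L ≈ 6.39 m

V = 4Q/(πD²) = 1.150 m/s; V²/2g = 0.06745 m
Re = 2.35×10^5, ε/D = 0.00122 → f = 0.02186 (Swamee-Jain)
Major: h_f = f(L/D)·V²/2g = 0.02186·4177·0.06745 = 6.158 m
Minor: ΣK = 3.51; h_m = ΣK·V²/2g = 0.2368 m
Total H_L = 6.158 + 0.2368 = 6.395 m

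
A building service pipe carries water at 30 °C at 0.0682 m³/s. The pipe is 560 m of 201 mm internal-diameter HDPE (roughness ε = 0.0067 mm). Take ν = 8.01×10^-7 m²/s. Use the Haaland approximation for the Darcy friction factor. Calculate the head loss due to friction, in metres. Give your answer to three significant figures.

h_f ≈ 8.73 m

V = 4Q/(πD²) = 4·0.0682/(π·0.201²) = 2.149 m/s
Re = VD/ν = 2.149·0.201/8.01×10^-7 = 5.39×10^5 → turbulent
ε/D = 0.0067/201 = 3.33×10^-5
Haaland: f = 0.01331
h_f = f(L/D)V²/(2g) = 0.01331·(560/0.201)·2.149²/(2·9.81) = 8.732 m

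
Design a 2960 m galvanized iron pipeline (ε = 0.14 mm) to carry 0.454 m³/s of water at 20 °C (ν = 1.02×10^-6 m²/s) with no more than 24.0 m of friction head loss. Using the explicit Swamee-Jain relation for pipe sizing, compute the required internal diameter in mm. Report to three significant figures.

Swamee-Jain (Type III): D = 0.66·[ε^1.25·(LQ²/(gh_f))^4.75 + ν·Q^9.4·(L/(gh_f))^5.2]^0.04
LQ²/(gh_f) = 2.591; L/(gh_f) = 12.57
Term 1 = ε^1.25·(…)^4.75 = 0.00140; Term 2 = ν·Q^9.4·(…)^5.2 = 3.18×10^-4
D = 0.66·(0.00140 + 3.18×10^-4)^0.04 = 0.5116 m = 512 mm
Check: V = 2.21 m/s, Re = 1.11×10^6, f = 0.01545, h_f = 22.2 m ≈ 24.0 m ✓

D ≈ 512 mm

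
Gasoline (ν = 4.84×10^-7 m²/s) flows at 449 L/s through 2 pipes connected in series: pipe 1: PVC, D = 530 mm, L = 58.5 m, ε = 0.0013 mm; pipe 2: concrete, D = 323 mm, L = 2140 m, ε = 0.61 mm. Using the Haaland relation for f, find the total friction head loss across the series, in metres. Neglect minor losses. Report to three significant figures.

Pipe 1: V = 2.035 m/s, Re = 2.23×10^6, ε/D = 2.45×10^-6, f = 0.01024, h_1 = f(L/D)V²/2g = 0.2386 m
Pipe 2: V = 5.480 m/s, Re = 3.66×10^6, ε/D = 0.00189, f = 0.02316, h_2 = f(L/D)V²/2g = 234.8 m
Series → Q common, losses add: H = Σh = 235.1 m

H ≈ 235 m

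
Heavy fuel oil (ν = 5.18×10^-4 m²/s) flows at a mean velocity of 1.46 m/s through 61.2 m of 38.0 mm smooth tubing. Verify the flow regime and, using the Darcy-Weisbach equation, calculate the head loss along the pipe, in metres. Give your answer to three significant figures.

Re = VD/ν = 1.46·0.03800/5.18×10^-4 = 107 → laminar (Re < 2300)
f = 64/Re = 0.5975
h_f = f(L/D)V²/(2g) = 0.5975·(61.2/0.03800)·1.46²/(2·9.81) = 104.6 m

h_f ≈ 105 m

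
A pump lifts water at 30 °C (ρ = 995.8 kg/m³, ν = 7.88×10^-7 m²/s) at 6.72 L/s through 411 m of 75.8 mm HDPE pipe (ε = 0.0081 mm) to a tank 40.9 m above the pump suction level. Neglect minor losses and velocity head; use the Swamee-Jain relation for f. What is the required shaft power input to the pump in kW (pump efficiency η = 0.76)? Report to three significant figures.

V = 4Q/(πD²) = 1.489 m/s; Re = 1.43×10^5; ε/D = 1.07×10^-4; f = 0.01736
h_f = f(L/D)V²/2g = 10.64 m
Total head H = z + h_f = 40.9 + 10.64 = 51.54 m
P_hyd = ρgQH = 995.8·9.81·0.00672·51.54 = 3.383 kW
P_shaft = P_hyd/η = 3.383/0.76 = 4.452 kW

P_shaft ≈ 4.45 kW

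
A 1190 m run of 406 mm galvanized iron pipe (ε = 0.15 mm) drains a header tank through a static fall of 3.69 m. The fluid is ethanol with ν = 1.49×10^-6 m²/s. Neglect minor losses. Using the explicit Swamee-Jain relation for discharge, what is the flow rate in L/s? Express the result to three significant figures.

Q ≈ 155 L/s

Swamee-Jain (Type II): Q = -0.965·√(gD⁵h_f/L)·ln[ε/(3.7D) + √(3.17ν²L/(gD³h_f))]
√(gD⁵h_f/L) = √(9.81·0.406⁵·3.69/1190) = 0.01832
ε/(3.7D) = 9.99×10^-5; √(3.17ν²L/(gD³h_f)) = 5.88×10^-5
Q = -0.965·0.01832·ln(1.587×10^-4) = 0.1547 m³/s
Check: V = 1.19 m/s, Re = 3.26×10^5, f = 0.01741, h_f = 3.71 m ≈ 3.69 m ✓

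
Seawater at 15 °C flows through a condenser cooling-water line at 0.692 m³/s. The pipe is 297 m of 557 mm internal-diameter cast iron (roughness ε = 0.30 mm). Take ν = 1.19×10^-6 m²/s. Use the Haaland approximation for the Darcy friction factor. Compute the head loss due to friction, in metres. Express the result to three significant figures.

h_f ≈ 3.80 m

V = 4Q/(πD²) = 4·0.692/(π·0.557²) = 2.840 m/s
Re = VD/ν = 2.840·0.557/1.19×10^-6 = 1.33×10^6 → turbulent
ε/D = 0.30/557 = 5.39×10^-4
Haaland: f = 0.01733
h_f = f(L/D)V²/(2g) = 0.01733·(297/0.557)·2.840²/(2·9.81) = 3.799 m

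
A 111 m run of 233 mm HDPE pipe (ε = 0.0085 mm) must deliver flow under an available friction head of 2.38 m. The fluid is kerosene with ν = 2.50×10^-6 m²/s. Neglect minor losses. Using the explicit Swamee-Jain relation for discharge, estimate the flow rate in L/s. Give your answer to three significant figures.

Q ≈ 107 L/s

Swamee-Jain (Type II): Q = -0.965·√(gD⁵h_f/L)·ln[ε/(3.7D) + √(3.17ν²L/(gD³h_f))]
√(gD⁵h_f/L) = √(9.81·0.233⁵·2.38/111) = 0.01202
ε/(3.7D) = 9.86×10^-6; √(3.17ν²L/(gD³h_f)) = 8.63×10^-5
Q = -0.965·0.01202·ln(9.615×10^-5) = 0.1073 m³/s
Check: V = 2.52 m/s, Re = 2.34×10^5, f = 0.01542, h_f = 2.37 m ≈ 2.38 m ✓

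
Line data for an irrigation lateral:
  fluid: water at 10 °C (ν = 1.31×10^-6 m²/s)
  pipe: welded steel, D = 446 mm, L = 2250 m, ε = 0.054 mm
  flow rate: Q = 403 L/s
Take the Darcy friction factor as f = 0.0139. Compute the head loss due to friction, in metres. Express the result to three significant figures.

h_f ≈ 23.8 m

V = 4Q/(πD²) = 4·0.403/(π·0.446²) = 2.580 m/s
h_f = f(L/D)V²/(2g) = 0.01390·(2250/0.446)·2.580²/(2·9.81) = 23.78 m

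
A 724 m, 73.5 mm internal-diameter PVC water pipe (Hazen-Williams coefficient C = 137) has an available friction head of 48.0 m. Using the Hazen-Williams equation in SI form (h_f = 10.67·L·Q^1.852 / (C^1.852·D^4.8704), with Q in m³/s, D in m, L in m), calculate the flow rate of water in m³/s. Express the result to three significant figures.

Rearranging: Q = [h_f·C^1.852·D^4.8704 / (10.67·L)]^(1/1.852)
Q = [48.0·137^1.852·0.0735^4.8704 / (10.67·724)]^0.540 = 0.009200 m³/s

Q ≈ 0.00920 m³/s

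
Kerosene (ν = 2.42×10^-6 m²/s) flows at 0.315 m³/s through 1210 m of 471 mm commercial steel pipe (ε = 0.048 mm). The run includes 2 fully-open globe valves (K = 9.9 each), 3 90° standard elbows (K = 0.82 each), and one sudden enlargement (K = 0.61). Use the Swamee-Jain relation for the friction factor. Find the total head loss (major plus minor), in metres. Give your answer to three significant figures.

H_L ≈ 10.3 m

V = 4Q/(πD²) = 1.808 m/s; V²/2g = 0.1666 m
Re = 3.52×10^5, ε/D = 1.02×10^-4 → f = 0.01513 (Swamee-Jain)
Major: h_f = f(L/D)·V²/2g = 0.01513·2569·0.1666 = 6.474 m
Minor: ΣK = 22.9; h_m = ΣK·V²/2g = 3.810 m
Total H_L = 6.474 + 3.810 = 10.28 m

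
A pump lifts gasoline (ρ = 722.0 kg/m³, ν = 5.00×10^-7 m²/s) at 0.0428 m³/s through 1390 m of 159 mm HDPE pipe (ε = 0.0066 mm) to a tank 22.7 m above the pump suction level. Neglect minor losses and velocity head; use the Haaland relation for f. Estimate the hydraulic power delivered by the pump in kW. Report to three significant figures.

P_hyd ≈ 15.0 kW

V = 4Q/(πD²) = 2.156 m/s; Re = 6.85×10^5; ε/D = 4.15×10^-5; f = 0.01298
h_f = f(L/D)V²/2g = 26.86 m
Total head H = z + h_f = 22.7 + 26.86 = 49.56 m
P_hyd = ρgQH = 722.0·9.81·0.0428·49.56 = 15.02 kW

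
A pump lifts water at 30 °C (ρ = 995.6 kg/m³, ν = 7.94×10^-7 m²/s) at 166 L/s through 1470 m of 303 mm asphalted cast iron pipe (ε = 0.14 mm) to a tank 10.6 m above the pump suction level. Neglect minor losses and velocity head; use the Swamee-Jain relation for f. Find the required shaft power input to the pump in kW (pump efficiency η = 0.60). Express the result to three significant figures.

P_shaft ≈ 89.2 kW

V = 4Q/(πD²) = 2.302 m/s; Re = 8.79×10^5; ε/D = 4.62×10^-4; f = 0.01711
h_f = f(L/D)V²/2g = 22.42 m
Total head H = z + h_f = 10.6 + 22.42 = 33.02 m
P_hyd = ρgQH = 995.6·9.81·0.166·33.02 = 53.54 kW
P_shaft = P_hyd/η = 53.54/0.60 = 89.24 kW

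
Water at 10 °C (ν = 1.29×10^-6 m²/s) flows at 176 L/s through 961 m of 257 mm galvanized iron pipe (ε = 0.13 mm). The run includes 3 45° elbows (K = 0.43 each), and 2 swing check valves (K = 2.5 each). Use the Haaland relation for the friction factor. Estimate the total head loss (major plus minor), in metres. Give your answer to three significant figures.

H_L ≈ 41.9 m

V = 4Q/(πD²) = 3.393 m/s; V²/2g = 0.5867 m
Re = 6.76×10^5, ε/D = 5.06×10^-4 → f = 0.01741 (Haaland)
Major: h_f = f(L/D)·V²/2g = 0.01741·3739·0.5867 = 38.19 m
Minor: ΣK = 6.29; h_m = ΣK·V²/2g = 3.690 m
Total H_L = 38.19 + 3.690 = 41.88 m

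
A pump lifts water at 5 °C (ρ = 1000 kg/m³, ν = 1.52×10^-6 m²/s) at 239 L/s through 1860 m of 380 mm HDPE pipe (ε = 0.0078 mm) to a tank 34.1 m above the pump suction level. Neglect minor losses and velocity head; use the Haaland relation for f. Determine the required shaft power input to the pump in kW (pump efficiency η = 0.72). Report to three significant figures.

P_shaft ≈ 159 kW

V = 4Q/(πD²) = 2.107 m/s; Re = 5.27×10^5; ε/D = 2.05×10^-5; f = 0.01319
h_f = f(L/D)V²/2g = 14.62 m
Total head H = z + h_f = 34.1 + 14.62 = 48.72 m
P_hyd = ρgQH = 1000·9.81·0.239·48.72 = 114.2 kW
P_shaft = P_hyd/η = 114.2/0.72 = 158.6 kW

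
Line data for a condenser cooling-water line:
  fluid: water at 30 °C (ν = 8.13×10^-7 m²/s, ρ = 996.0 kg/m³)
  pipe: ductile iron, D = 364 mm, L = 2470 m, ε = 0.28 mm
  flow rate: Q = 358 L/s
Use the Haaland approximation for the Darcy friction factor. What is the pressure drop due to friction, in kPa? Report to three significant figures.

V = 4Q/(πD²) = 4·0.358/(π·0.364²) = 3.440 m/s
Re = VD/ν = 3.440·0.364/8.13×10^-7 = 1.54×10^6 → turbulent
ε/D = 0.28/364 = 7.69×10^-4
Haaland: f = 0.01869
h_f = f(L/D)V²/(2g) = 0.01869·(2470/0.364)·3.440²/(2·9.81) = 76.49 m
Δp = ρg·h_f = 996.0·9.81·76.49 = 747.4 kPa

Δp ≈ 747 kPa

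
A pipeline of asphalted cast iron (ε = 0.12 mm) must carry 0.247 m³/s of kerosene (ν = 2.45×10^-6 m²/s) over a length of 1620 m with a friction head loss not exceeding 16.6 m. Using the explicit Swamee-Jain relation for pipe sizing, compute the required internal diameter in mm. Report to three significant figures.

Swamee-Jain (Type III): D = 0.66·[ε^1.25·(LQ²/(gh_f))^4.75 + ν·Q^9.4·(L/(gh_f))^5.2]^0.04
LQ²/(gh_f) = 0.6069; L/(gh_f) = 9.948
Term 1 = ε^1.25·(…)^4.75 = 1.17×10^-6; Term 2 = ν·Q^9.4·(…)^5.2 = 7.39×10^-7
D = 0.66·(1.17×10^-6 + 7.39×10^-7)^0.04 = 0.3898 m = 390 mm
Check: V = 2.07 m/s, Re = 3.29×10^5, f = 0.01697, h_f = 15.4 m ≈ 16.6 m ✓

D ≈ 390 mm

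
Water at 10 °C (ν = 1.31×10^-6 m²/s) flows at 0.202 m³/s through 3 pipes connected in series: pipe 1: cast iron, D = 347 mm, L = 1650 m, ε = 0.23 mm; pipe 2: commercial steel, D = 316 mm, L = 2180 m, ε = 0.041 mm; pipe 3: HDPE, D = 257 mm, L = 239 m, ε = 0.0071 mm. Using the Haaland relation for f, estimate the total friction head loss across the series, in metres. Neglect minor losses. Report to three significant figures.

Pipe 1: V = 2.136 m/s, Re = 5.66×10^5, ε/D = 6.63×10^-4, f = 0.01846, h_1 = f(L/D)V²/2g = 20.42 m
Pipe 2: V = 2.576 m/s, Re = 6.21×10^5, ε/D = 1.30×10^-4, f = 0.01428, h_2 = f(L/D)V²/2g = 33.31 m
Pipe 3: V = 3.894 m/s, Re = 7.64×10^5, ε/D = 2.76×10^-5, f = 0.01257, h_3 = f(L/D)V²/2g = 9.032 m
Series → Q common, losses add: H = Σh = 62.76 m

H ≈ 62.8 m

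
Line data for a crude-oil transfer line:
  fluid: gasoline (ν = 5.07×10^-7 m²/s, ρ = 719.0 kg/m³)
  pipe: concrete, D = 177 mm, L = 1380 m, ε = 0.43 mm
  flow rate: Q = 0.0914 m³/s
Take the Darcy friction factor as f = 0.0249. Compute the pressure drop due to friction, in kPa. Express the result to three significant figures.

Δp ≈ 963 kPa

V = 4Q/(πD²) = 4·0.0914/(π·0.177²) = 3.715 m/s
h_f = f(L/D)V²/(2g) = 0.02490·(1380/0.177)·3.715²/(2·9.81) = 136.5 m
Δp = ρg·h_f = 719.0·9.81·136.5 = 963.0 kPa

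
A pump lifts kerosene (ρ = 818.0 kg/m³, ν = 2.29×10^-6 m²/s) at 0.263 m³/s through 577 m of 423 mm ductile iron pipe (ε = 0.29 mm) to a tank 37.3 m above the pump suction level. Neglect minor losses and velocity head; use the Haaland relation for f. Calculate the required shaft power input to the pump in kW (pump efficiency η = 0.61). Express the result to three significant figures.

P_shaft ≈ 145 kW

V = 4Q/(πD²) = 1.871 m/s; Re = 3.46×10^5; ε/D = 6.86×10^-4; f = 0.01894
h_f = f(L/D)V²/2g = 4.613 m
Total head H = z + h_f = 37.3 + 4.613 = 41.91 m
P_hyd = ρgQH = 818.0·9.81·0.263·41.91 = 88.46 kW
P_shaft = P_hyd/η = 88.46/0.61 = 145.0 kW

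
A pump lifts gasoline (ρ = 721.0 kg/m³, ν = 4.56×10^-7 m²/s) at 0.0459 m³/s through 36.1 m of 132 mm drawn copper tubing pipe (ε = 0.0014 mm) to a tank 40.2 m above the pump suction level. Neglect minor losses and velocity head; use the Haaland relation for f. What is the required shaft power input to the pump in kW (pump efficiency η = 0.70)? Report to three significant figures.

P_shaft ≈ 19.5 kW

V = 4Q/(πD²) = 3.354 m/s; Re = 9.71×10^5; ε/D = 1.06×10^-5; f = 0.01183
h_f = f(L/D)V²/2g = 1.855 m
Total head H = z + h_f = 40.2 + 1.855 = 42.06 m
P_hyd = ρgQH = 721.0·9.81·0.0459·42.06 = 13.65 kW
P_shaft = P_hyd/η = 13.65/0.70 = 19.50 kW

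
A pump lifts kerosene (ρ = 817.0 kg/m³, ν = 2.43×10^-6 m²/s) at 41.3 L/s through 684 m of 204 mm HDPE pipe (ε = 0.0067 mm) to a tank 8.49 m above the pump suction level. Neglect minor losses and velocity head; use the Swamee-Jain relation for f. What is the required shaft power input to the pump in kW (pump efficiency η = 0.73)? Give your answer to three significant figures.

P_shaft ≈ 6.06 kW

V = 4Q/(πD²) = 1.264 m/s; Re = 1.06×10^5; ε/D = 3.28×10^-5; f = 0.01785
h_f = f(L/D)V²/2g = 4.871 m
Total head H = z + h_f = 8.49 + 4.871 = 13.36 m
P_hyd = ρgQH = 817.0·9.81·0.0413·13.36 = 4.423 kW
P_shaft = P_hyd/η = 4.423/0.73 = 6.058 kW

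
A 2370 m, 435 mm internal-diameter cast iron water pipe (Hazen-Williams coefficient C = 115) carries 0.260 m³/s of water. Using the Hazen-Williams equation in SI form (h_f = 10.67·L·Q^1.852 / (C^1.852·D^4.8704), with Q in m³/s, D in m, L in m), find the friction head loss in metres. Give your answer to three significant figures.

h_f = 10.67·2370·0.260^1.852 / (115^1.852·0.435^4.8704) = 18.35 m

h_f ≈ 18.4 m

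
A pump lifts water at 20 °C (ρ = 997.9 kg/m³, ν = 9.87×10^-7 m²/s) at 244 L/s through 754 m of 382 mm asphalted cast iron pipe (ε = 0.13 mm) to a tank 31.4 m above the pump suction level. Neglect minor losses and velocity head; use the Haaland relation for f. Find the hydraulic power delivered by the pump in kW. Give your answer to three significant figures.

P_hyd ≈ 92.5 kW

V = 4Q/(πD²) = 2.129 m/s; Re = 8.24×10^5; ε/D = 3.40×10^-4; f = 0.01607
h_f = f(L/D)V²/2g = 7.328 m
Total head H = z + h_f = 31.4 + 7.328 = 38.73 m
P_hyd = ρgQH = 997.9·9.81·0.244·38.73 = 92.51 kW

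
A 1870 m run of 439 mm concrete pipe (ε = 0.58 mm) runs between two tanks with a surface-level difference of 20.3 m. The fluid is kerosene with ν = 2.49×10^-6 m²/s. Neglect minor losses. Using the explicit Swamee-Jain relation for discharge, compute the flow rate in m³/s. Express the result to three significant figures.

Q ≈ 0.314 m³/s

Swamee-Jain (Type II): Q = -0.965·√(gD⁵h_f/L)·ln[ε/(3.7D) + √(3.17ν²L/(gD³h_f))]
√(gD⁵h_f/L) = √(9.81·0.439⁵·20.3/1870) = 0.04167
ε/(3.7D) = 3.57×10^-4; √(3.17ν²L/(gD³h_f)) = 4.67×10^-5
Q = -0.965·0.04167·ln(4.038×10^-4) = 0.3142 m³/s
Check: V = 2.08 m/s, Re = 3.66×10^5, f = 0.02184, h_f = 20.4 m ≈ 20.3 m ✓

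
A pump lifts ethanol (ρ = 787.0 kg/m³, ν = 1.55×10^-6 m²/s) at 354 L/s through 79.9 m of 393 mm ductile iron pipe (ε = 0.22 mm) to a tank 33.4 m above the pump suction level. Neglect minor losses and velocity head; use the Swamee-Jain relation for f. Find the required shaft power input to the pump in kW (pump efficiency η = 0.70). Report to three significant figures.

V = 4Q/(πD²) = 2.918 m/s; Re = 7.40×10^5; ε/D = 5.60×10^-4; f = 0.01786
h_f = f(L/D)V²/2g = 1.576 m
Total head H = z + h_f = 33.4 + 1.576 = 34.98 m
P_hyd = ρgQH = 787.0·9.81·0.354·34.98 = 95.59 kW
P_shaft = P_hyd/η = 95.59/0.70 = 136.6 kW

P_shaft ≈ 137 kW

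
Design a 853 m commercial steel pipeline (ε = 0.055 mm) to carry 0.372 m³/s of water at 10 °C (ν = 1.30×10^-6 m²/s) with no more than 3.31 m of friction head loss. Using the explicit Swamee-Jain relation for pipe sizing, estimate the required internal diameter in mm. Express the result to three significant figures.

D ≈ 534 mm

Swamee-Jain (Type III): D = 0.66·[ε^1.25·(LQ²/(gh_f))^4.75 + ν·Q^9.4·(L/(gh_f))^5.2]^0.04
LQ²/(gh_f) = 3.635; L/(gh_f) = 26.27
Term 1 = ε^1.25·(…)^4.75 = 0.00218; Term 2 = ν·Q^9.4·(…)^5.2 = 0.00287
D = 0.66·(0.00218 + 0.00287)^0.04 = 0.5342 m = 534 mm
Check: V = 1.66 m/s, Re = 6.82×10^5, f = 0.01403, h_f = 3.15 m ≈ 3.31 m ✓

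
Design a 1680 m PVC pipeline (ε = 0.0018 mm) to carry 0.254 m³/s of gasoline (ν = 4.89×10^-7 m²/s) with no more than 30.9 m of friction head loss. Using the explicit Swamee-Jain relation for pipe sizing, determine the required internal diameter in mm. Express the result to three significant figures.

Swamee-Jain (Type III): D = 0.66·[ε^1.25·(LQ²/(gh_f))^4.75 + ν·Q^9.4·(L/(gh_f))^5.2]^0.04
LQ²/(gh_f) = 0.3576; L/(gh_f) = 5.542
Term 1 = ε^1.25·(…)^4.75 = 4.98×10^-10; Term 2 = ν·Q^9.4·(…)^5.2 = 9.16×10^-9
D = 0.66·(4.98×10^-10 + 9.16×10^-9)^0.04 = 0.3155 m = 315 mm
Check: V = 3.25 m/s, Re = 2.10×10^6, f = 0.01051, h_f = 30.1 m ≈ 30.9 m ✓

D ≈ 315 mm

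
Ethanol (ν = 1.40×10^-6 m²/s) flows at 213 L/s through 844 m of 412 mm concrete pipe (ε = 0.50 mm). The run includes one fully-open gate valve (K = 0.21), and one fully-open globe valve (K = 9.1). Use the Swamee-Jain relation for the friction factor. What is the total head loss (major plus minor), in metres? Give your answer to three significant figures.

V = 4Q/(πD²) = 1.598 m/s; V²/2g = 0.1301 m
Re = 4.70×10^5, ε/D = 0.00121 → f = 0.02127 (Swamee-Jain)
Major: h_f = f(L/D)·V²/2g = 0.02127·2049·0.1301 = 5.669 m
Minor: ΣK = 9.31; h_m = ΣK·V²/2g = 1.211 m
Total H_L = 5.669 + 1.211 = 6.881 m

H_L ≈ 6.88 m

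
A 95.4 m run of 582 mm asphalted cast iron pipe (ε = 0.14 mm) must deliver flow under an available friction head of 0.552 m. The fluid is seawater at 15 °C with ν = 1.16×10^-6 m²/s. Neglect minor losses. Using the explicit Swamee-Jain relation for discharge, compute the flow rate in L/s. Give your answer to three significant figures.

Swamee-Jain (Type II): Q = -0.965·√(gD⁵h_f/L)·ln[ε/(3.7D) + √(3.17ν²L/(gD³h_f))]
√(gD⁵h_f/L) = √(9.81·0.582⁵·0.552/95.4) = 0.06157
ε/(3.7D) = 6.50×10^-5; √(3.17ν²L/(gD³h_f)) = 1.95×10^-5
Q = -0.965·0.06157·ln(8.454×10^-5) = 0.5572 m³/s
Check: V = 2.09 m/s, Re = 1.05×10^6, f = 0.01516, h_f = 0.555 m ≈ 0.552 m ✓

Q ≈ 557 L/s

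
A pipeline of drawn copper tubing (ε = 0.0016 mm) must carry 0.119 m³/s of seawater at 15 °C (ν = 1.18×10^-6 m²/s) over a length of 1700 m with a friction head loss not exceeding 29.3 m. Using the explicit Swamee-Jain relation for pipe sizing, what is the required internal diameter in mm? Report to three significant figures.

Swamee-Jain (Type III): D = 0.66·[ε^1.25·(LQ²/(gh_f))^4.75 + ν·Q^9.4·(L/(gh_f))^5.2]^0.04
LQ²/(gh_f) = 0.08375; L/(gh_f) = 5.914
Term 1 = ε^1.25·(…)^4.75 = 4.36×10^-13; Term 2 = ν·Q^9.4·(…)^5.2 = 2.49×10^-11
D = 0.66·(4.36×10^-13 + 2.49×10^-11)^0.04 = 0.2487 m = 249 mm
Check: V = 2.45 m/s, Re = 5.16×10^5, f = 0.01312, h_f = 27.4 m ≈ 29.3 m ✓

D ≈ 249 mm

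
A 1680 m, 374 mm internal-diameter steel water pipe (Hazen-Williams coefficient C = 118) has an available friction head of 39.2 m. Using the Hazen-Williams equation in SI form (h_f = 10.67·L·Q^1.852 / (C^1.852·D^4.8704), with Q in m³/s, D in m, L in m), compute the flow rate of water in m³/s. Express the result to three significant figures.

Rearranging: Q = [h_f·C^1.852·D^4.8704 / (10.67·L)]^(1/1.852)
Q = [39.2·118^1.852·0.374^4.8704 / (10.67·1680)]^0.540 = 0.3253 m³/s

Q ≈ 0.325 m³/s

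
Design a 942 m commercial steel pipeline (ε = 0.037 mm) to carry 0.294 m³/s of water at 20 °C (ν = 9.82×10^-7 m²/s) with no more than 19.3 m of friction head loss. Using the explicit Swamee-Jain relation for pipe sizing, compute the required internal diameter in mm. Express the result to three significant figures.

D ≈ 346 mm

Swamee-Jain (Type III): D = 0.66·[ε^1.25·(LQ²/(gh_f))^4.75 + ν·Q^9.4·(L/(gh_f))^5.2]^0.04
LQ²/(gh_f) = 0.4301; L/(gh_f) = 4.975
Term 1 = ε^1.25·(…)^4.75 = 5.24×10^-8; Term 2 = ν·Q^9.4·(…)^5.2 = 4.15×10^-8
D = 0.66·(5.24×10^-8 + 4.15×10^-8)^0.04 = 0.3455 m = 346 mm
Check: V = 3.14 m/s, Re = 1.10×10^6, f = 0.01351, h_f = 18.5 m ≈ 19.3 m ✓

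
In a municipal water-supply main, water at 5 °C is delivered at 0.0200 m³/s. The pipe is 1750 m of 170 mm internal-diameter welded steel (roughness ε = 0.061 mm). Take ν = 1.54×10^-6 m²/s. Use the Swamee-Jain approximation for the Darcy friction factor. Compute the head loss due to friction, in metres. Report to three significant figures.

V = 4Q/(πD²) = 4·0.0200/(π·0.170²) = 0.8811 m/s
Re = VD/ν = 0.8811·0.170/1.54×10^-6 = 9.73×10^4 → turbulent
ε/D = 0.061/170 = 3.59×10^-4
Swamee-Jain: f = 0.01986
h_f = f(L/D)V²/(2g) = 0.01986·(1750/0.170)·0.8811²/(2·9.81) = 8.090 m

h_f ≈ 8.09 m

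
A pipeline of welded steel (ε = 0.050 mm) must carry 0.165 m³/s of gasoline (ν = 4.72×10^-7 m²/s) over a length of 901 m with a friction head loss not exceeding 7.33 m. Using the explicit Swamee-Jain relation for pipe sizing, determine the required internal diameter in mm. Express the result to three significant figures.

D ≈ 333 mm

Swamee-Jain (Type III): D = 0.66·[ε^1.25·(LQ²/(gh_f))^4.75 + ν·Q^9.4·(L/(gh_f))^5.2]^0.04
LQ²/(gh_f) = 0.3411; L/(gh_f) = 12.53
Term 1 = ε^1.25·(…)^4.75 = 2.54×10^-8; Term 2 = ν·Q^9.4·(…)^5.2 = 1.07×10^-8
D = 0.66·(2.54×10^-8 + 1.07×10^-8)^0.04 = 0.3325 m = 333 mm
Check: V = 1.90 m/s, Re = 1.34×10^6, f = 0.01394, h_f = 6.95 m ≈ 7.33 m ✓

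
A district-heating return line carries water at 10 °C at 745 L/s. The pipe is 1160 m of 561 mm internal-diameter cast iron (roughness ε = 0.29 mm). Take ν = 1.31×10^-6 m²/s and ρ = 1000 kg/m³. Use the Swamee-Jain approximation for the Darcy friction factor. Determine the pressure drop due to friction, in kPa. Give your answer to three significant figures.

V = 4Q/(πD²) = 4·0.745/(π·0.561²) = 3.014 m/s
Re = VD/ν = 3.014·0.561/1.31×10^-6 = 1.29×10^6 → turbulent
ε/D = 0.29/561 = 5.17×10^-4
Swamee-Jain: f = 0.01730
h_f = f(L/D)V²/(2g) = 0.01730·(1160/0.561)·3.014²/(2·9.81) = 16.56 m
Δp = ρg·h_f = 1000·9.81·16.56 = 162.5 kPa

Δp ≈ 162 kPa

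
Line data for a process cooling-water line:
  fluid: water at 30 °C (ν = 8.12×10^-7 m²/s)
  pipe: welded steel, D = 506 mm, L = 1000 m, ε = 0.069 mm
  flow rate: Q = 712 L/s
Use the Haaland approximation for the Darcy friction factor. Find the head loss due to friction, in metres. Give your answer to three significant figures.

V = 4Q/(πD²) = 4·0.712/(π·0.506²) = 3.541 m/s
Re = VD/ν = 3.541·0.506/8.12×10^-7 = 2.21×10^6 → turbulent
ε/D = 0.069/506 = 1.36×10^-4
Haaland: f = 0.01328
h_f = f(L/D)V²/(2g) = 0.01328·(1000/0.506)·3.541²/(2·9.81) = 16.77 m

h_f ≈ 16.8 m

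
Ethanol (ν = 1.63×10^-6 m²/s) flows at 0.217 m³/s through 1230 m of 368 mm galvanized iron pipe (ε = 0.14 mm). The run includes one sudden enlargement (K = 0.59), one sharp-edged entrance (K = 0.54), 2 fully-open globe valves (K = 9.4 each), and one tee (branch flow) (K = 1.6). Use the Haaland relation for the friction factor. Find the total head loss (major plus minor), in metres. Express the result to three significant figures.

H_L ≈ 16.5 m

V = 4Q/(πD²) = 2.040 m/s; V²/2g = 0.2122 m
Re = 4.61×10^5, ε/D = 3.80×10^-4 → f = 0.01685 (Haaland)
Major: h_f = f(L/D)·V²/2g = 0.01685·3342·0.2122 = 11.94 m
Minor: ΣK = 21.5; h_m = ΣK·V²/2g = 4.568 m
Total H_L = 11.94 + 4.568 = 16.51 m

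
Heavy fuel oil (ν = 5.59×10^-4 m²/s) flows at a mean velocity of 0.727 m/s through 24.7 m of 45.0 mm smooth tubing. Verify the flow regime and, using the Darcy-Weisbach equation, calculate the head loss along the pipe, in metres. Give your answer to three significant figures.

h_f ≈ 16.2 m

Re = VD/ν = 0.727·0.04500/5.59×10^-4 = 58.5 → laminar (Re < 2300)
f = 64/Re = 1.094
h_f = f(L/D)V²/(2g) = 1.094·(24.7/0.04500)·0.727²/(2·9.81) = 16.17 m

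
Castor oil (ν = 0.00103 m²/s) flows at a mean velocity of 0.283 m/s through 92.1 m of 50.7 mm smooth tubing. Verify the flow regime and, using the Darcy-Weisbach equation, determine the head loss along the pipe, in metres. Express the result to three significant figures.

Re = VD/ν = 0.283·0.05070/0.00103 = 13.9 → laminar (Re < 2300)
f = 64/Re = 4.594
h_f = f(L/D)V²/(2g) = 4.594·(92.1/0.05070)·0.283²/(2·9.81) = 34.07 m

h_f ≈ 34.1 m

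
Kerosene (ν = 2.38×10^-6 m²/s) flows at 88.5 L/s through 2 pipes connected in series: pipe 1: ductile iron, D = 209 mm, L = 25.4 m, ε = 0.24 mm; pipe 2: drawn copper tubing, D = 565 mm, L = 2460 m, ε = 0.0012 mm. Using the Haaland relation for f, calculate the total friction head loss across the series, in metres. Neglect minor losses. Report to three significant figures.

Pipe 1: V = 2.580 m/s, Re = 2.27×10^5, ε/D = 0.00115, f = 0.02136, h_1 = f(L/D)V²/2g = 0.8805 m
Pipe 2: V = 0.3530 m/s, Re = 8.38×10^4, ε/D = 2.12×10^-6, f = 0.01851, h_2 = f(L/D)V²/2g = 0.5117 m
Series → Q common, losses add: H = Σh = 1.392 m

H ≈ 1.39 m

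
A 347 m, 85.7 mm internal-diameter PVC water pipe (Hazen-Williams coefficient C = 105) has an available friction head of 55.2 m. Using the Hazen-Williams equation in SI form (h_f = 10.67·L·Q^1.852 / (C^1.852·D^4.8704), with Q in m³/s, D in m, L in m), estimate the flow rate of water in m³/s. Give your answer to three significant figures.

Q ≈ 0.0169 m³/s

Rearranging: Q = [h_f·C^1.852·D^4.8704 / (10.67·L)]^(1/1.852)
Q = [55.2·105^1.852·0.0857^4.8704 / (10.67·347)]^0.540 = 0.01694 m³/s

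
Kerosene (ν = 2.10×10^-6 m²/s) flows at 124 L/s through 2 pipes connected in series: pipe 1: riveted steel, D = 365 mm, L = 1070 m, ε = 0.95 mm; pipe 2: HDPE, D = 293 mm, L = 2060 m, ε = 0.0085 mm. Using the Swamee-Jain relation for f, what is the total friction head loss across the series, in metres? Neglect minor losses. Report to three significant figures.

Pipe 1: V = 1.185 m/s, Re = 2.06×10^5, ε/D = 0.00260, f = 0.02605, h_1 = f(L/D)V²/2g = 5.466 m
Pipe 2: V = 1.839 m/s, Re = 2.57×10^5, ε/D = 2.90×10^-5, f = 0.01511, h_2 = f(L/D)V²/2g = 18.31 m
Series → Q common, losses add: H = Σh = 23.78 m

H ≈ 23.8 m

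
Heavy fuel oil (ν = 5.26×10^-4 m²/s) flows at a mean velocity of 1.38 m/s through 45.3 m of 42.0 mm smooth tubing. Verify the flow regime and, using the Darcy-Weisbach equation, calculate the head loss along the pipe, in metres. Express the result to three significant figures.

h_f ≈ 60.8 m

Re = VD/ν = 1.38·0.04200/5.26×10^-4 = 110 → laminar (Re < 2300)
f = 64/Re = 0.5808
h_f = f(L/D)V²/(2g) = 0.5808·(45.3/0.04200)·1.38²/(2·9.81) = 60.81 m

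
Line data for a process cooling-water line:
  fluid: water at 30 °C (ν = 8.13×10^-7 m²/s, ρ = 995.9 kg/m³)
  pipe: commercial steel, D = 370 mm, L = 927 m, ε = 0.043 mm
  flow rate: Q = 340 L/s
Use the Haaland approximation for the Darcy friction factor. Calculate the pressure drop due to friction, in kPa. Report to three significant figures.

V = 4Q/(πD²) = 4·0.340/(π·0.370²) = 3.162 m/s
Re = VD/ν = 3.162·0.370/8.13×10^-7 = 1.44×10^6 → turbulent
ε/D = 0.043/370 = 1.16×10^-4
Haaland: f = 0.01324
h_f = f(L/D)V²/(2g) = 0.01324·(927/0.370)·3.162²/(2·9.81) = 16.90 m
Δp = ρg·h_f = 995.9·9.81·16.90 = 165.1 kPa

Δp ≈ 165 kPa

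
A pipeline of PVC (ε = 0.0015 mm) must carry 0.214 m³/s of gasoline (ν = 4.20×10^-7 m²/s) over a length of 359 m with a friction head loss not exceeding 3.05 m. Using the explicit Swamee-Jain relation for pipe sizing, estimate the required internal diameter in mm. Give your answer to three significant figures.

Swamee-Jain (Type III): D = 0.66·[ε^1.25·(LQ²/(gh_f))^4.75 + ν·Q^9.4·(L/(gh_f))^5.2]^0.04
LQ²/(gh_f) = 0.5495; L/(gh_f) = 12.00
Term 1 = ε^1.25·(…)^4.75 = 3.05×10^-9; Term 2 = ν·Q^9.4·(…)^5.2 = 8.72×10^-8
D = 0.66·(3.05×10^-9 + 8.72×10^-8)^0.04 = 0.3450 m = 345 mm
Check: V = 2.29 m/s, Re = 1.88×10^6, f = 0.01063, h_f = 2.96 m ≈ 3.05 m ✓

D ≈ 345 mm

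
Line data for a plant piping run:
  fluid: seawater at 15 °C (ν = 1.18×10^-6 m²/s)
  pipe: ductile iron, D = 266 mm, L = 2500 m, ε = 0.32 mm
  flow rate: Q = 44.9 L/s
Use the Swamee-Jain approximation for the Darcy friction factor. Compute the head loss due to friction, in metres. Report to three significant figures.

V = 4Q/(πD²) = 4·0.0449/(π·0.266²) = 0.8080 m/s
Re = VD/ν = 0.8080·0.266/1.18×10^-6 = 1.82×10^5 → turbulent
ε/D = 0.32/266 = 0.00120
Swamee-Jain: f = 0.02207
h_f = f(L/D)V²/(2g) = 0.02207·(2500/0.266)·0.8080²/(2·9.81) = 6.902 m

h_f ≈ 6.90 m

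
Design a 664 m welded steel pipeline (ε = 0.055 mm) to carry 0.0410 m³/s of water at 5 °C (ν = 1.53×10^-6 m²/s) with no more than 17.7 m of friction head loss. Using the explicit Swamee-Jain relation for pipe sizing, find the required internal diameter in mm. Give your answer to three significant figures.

D ≈ 159 mm

Swamee-Jain (Type III): D = 0.66·[ε^1.25·(LQ²/(gh_f))^4.75 + ν·Q^9.4·(L/(gh_f))^5.2]^0.04
LQ²/(gh_f) = 0.006428; L/(gh_f) = 3.824
Term 1 = ε^1.25·(…)^4.75 = 1.84×10^-16; Term 2 = ν·Q^9.4·(…)^5.2 = 1.49×10^-16
D = 0.66·(1.84×10^-16 + 1.49×10^-16)^0.04 = 0.1586 m = 159 mm
Check: V = 2.07 m/s, Re = 2.15×10^5, f = 0.01794, h_f = 16.5 m ≈ 17.7 m ✓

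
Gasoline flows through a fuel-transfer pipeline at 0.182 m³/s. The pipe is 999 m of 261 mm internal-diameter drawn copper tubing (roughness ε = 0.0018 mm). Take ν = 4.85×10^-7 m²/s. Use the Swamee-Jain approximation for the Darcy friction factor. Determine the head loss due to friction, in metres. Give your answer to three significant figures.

V = 4Q/(πD²) = 4·0.182/(π·0.261²) = 3.402 m/s
Re = VD/ν = 3.402·0.261/4.85×10^-7 = 1.83×10^6 → turbulent
ε/D = 0.0018/261 = 6.90×10^-6
Swamee-Jain: f = 0.01076
h_f = f(L/D)V²/(2g) = 0.01076·(999/0.261)·3.402²/(2·9.81) = 24.29 m

h_f ≈ 24.3 m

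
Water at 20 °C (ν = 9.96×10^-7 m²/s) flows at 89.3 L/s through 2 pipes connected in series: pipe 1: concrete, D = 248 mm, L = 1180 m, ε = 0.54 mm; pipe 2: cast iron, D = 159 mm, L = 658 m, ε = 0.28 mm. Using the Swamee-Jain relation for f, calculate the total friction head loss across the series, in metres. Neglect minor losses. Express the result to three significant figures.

Pipe 1: V = 1.849 m/s, Re = 4.60×10^5, ε/D = 0.00218, f = 0.02445, h_1 = f(L/D)V²/2g = 20.26 m
Pipe 2: V = 4.497 m/s, Re = 7.18×10^5, ε/D = 0.00176, f = 0.02302, h_2 = f(L/D)V²/2g = 98.23 m
Series → Q common, losses add: H = Σh = 118.5 m

H ≈ 118 m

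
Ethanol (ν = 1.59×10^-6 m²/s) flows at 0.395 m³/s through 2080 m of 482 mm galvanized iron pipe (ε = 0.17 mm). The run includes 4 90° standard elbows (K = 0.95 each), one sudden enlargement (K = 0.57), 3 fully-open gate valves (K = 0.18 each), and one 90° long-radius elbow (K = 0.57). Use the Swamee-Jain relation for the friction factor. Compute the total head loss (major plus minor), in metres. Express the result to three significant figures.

V = 4Q/(πD²) = 2.165 m/s; V²/2g = 0.2389 m
Re = 6.56×10^5, ε/D = 3.53×10^-4 → f = 0.01652 (Swamee-Jain)
Major: h_f = f(L/D)·V²/2g = 0.01652·4315·0.2389 = 17.03 m
Minor: ΣK = 5.48; h_m = ΣK·V²/2g = 1.309 m
Total H_L = 17.03 + 1.309 = 18.33 m

H_L ≈ 18.3 m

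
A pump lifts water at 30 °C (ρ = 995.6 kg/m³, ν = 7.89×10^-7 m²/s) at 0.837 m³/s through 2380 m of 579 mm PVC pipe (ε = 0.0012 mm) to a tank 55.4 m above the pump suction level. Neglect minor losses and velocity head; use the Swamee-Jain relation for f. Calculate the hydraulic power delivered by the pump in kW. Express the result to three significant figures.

P_hyd ≈ 629 kW

V = 4Q/(πD²) = 3.179 m/s; Re = 2.33×10^6; ε/D = 2.07×10^-6; f = 0.01020
h_f = f(L/D)V²/2g = 21.60 m
Total head H = z + h_f = 55.4 + 21.60 = 77.00 m
P_hyd = ρgQH = 995.6·9.81·0.837·77.00 = 629.5 kW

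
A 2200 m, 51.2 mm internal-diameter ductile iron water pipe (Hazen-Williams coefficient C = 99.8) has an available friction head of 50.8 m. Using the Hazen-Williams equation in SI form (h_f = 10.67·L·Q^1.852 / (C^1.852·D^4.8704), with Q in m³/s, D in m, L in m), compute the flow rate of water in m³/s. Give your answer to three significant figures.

Q ≈ 0.00147 m³/s

Rearranging: Q = [h_f·C^1.852·D^4.8704 / (10.67·L)]^(1/1.852)
Q = [50.8·99.8^1.852·0.0512^4.8704 / (10.67·2200)]^0.540 = 0.001465 m³/s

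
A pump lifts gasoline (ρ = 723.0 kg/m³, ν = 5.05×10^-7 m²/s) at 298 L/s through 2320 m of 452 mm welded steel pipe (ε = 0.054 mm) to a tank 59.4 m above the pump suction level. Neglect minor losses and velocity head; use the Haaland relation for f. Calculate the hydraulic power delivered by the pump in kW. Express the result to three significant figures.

P_hyd ≈ 151 kW

V = 4Q/(πD²) = 1.857 m/s; Re = 1.66×10^6; ε/D = 1.19×10^-4; f = 0.01318
h_f = f(L/D)V²/2g = 11.90 m
Total head H = z + h_f = 59.4 + 11.90 = 71.30 m
P_hyd = ρgQH = 723.0·9.81·0.298·71.30 = 150.7 kW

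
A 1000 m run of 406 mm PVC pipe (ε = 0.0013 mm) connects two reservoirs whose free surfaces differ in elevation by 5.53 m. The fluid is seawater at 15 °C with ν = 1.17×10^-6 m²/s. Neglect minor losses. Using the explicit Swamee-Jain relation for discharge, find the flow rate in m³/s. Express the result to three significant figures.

Swamee-Jain (Type II): Q = -0.965·√(gD⁵h_f/L)·ln[ε/(3.7D) + √(3.17ν²L/(gD³h_f))]
√(gD⁵h_f/L) = √(9.81·0.406⁵·5.53/1000) = 0.02446
ε/(3.7D) = 8.65×10^-7; √(3.17ν²L/(gD³h_f)) = 3.46×10^-5
Q = -0.965·0.02446·ln(3.544×10^-5) = 0.2419 m³/s
Check: V = 1.87 m/s, Re = 6.48×10^5, f = 0.01256, h_f = 5.51 m ≈ 5.53 m ✓

Q ≈ 0.242 m³/s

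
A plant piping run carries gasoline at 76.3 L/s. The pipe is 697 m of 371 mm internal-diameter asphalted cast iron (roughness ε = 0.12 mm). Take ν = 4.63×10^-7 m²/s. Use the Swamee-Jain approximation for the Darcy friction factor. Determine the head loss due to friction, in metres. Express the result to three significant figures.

V = 4Q/(πD²) = 4·0.0763/(π·0.371²) = 0.7058 m/s
Re = VD/ν = 0.7058·0.371/4.63×10^-7 = 5.66×10^5 → turbulent
ε/D = 0.12/371 = 3.23×10^-4
Swamee-Jain: f = 0.01643
h_f = f(L/D)V²/(2g) = 0.01643·(697/0.371)·0.7058²/(2·9.81) = 0.7836 m

h_f ≈ 0.784 m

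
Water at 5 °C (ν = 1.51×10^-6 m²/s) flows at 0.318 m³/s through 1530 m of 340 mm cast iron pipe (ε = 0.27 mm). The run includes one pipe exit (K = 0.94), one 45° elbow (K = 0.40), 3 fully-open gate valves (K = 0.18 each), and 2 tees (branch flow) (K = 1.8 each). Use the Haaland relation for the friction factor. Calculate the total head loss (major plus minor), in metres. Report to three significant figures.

V = 4Q/(πD²) = 3.503 m/s; V²/2g = 0.6253 m
Re = 7.89×10^5, ε/D = 7.94×10^-4 → f = 0.01901 (Haaland)
Major: h_f = f(L/D)·V²/2g = 0.01901·4500·0.6253 = 53.49 m
Minor: ΣK = 5.48; h_m = ΣK·V²/2g = 3.426 m
Total H_L = 53.49 + 3.426 = 56.92 m

H_L ≈ 56.9 m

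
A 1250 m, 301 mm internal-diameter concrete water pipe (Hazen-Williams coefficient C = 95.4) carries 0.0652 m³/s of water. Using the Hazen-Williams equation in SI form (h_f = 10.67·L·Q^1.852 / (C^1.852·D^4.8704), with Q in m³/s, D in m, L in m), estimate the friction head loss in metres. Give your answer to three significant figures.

h_f ≈ 6.35 m

h_f = 10.67·1250·0.0652^1.852 / (95.4^1.852·0.301^4.8704) = 6.346 m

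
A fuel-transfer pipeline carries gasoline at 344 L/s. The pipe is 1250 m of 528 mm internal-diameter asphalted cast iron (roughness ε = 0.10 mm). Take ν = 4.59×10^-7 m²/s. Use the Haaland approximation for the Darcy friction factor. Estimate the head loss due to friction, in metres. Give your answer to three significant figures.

h_f ≈ 4.20 m

V = 4Q/(πD²) = 4·0.344/(π·0.528²) = 1.571 m/s
Re = VD/ν = 1.571·0.528/4.59×10^-7 = 1.81×10^6 → turbulent
ε/D = 0.10/528 = 1.89×10^-4
Haaland: f = 0.01412
h_f = f(L/D)V²/(2g) = 0.01412·(1250/0.528)·1.571²/(2·9.81) = 4.204 m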